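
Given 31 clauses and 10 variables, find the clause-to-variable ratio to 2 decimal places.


Clause-to-variable ratio = clauses / variables.
31 / 10 = 3.1.

3.1


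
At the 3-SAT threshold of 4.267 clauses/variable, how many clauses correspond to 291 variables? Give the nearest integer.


The 3-SAT phase transition occurs at approximately 4.267 clauses per variable.
m = 4.267 * 291 = 1241.697.
Rounded to nearest integer: 1242.

1242


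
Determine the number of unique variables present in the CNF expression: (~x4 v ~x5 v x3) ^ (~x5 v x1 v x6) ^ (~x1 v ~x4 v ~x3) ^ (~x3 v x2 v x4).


Identify each distinct variable in the formula.
Variables found: x1, x2, x3, x4, x5, x6.
Total distinct variables = 6.

6


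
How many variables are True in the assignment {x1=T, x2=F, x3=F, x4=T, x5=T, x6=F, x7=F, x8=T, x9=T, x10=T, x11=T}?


The weight is the number of variables assigned True.
True variables: x1, x4, x5, x8, x9, x10, x11.
Weight = 7.

7


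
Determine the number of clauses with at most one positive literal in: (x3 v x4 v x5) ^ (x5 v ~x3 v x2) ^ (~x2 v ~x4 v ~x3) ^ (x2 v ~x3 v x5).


A Horn clause has at most one positive literal.
Clause 1: 3 positive lit(s) -> not Horn
Clause 2: 2 positive lit(s) -> not Horn
Clause 3: 0 positive lit(s) -> Horn
Clause 4: 2 positive lit(s) -> not Horn
Total Horn clauses = 1.

1


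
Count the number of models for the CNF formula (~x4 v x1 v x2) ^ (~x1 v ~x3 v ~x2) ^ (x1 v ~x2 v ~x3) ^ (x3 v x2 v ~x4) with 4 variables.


Enumerate all 16 truth assignments over 4 variables.
Test each against every clause.
Satisfying assignments found: 9.

9


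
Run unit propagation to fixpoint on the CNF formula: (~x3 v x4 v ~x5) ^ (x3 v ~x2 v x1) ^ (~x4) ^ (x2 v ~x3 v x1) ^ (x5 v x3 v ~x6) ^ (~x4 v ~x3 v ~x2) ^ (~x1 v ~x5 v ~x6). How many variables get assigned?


Unit propagation repeatedly assigns the literal in any unit clause, then simplifies.
Assignments in order: x4 = F.
No further unit clauses remain.
Total variables assigned = 1.

1


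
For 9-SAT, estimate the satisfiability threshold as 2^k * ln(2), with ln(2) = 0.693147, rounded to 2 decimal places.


Using the asymptotic formula: threshold ~ 2^k * ln(2).
2^9 = 512.
512 * 0.693147 = 354.89.

354.89


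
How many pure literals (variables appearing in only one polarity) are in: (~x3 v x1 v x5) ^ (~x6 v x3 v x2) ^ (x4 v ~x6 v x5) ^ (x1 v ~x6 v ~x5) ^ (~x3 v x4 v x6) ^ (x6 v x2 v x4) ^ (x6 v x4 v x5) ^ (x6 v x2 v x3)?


A pure literal appears in only one polarity across all clauses.
Pure literals: x1 (positive only), x2 (positive only), x4 (positive only).
Count = 3.

3


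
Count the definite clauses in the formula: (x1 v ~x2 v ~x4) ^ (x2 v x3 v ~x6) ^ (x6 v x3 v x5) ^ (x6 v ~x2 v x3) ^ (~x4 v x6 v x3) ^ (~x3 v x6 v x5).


A definite clause has exactly one positive literal.
Clause 1: 1 positive -> definite
Clause 2: 2 positive -> not definite
Clause 3: 3 positive -> not definite
Clause 4: 2 positive -> not definite
Clause 5: 2 positive -> not definite
Clause 6: 2 positive -> not definite
Definite clause count = 1.

1


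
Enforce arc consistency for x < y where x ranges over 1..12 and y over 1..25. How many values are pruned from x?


For the constraint x < y, x needs a supporting value in y's domain.
x can be at most 24 (one less than y's maximum).
Valid x values from domain: 12 out of 12.
Pruned = 12 - 12 = 0.

0


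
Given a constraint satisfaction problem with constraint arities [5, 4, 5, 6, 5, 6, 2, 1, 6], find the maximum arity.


The arities are: 5, 4, 5, 6, 5, 6, 2, 1, 6.
Scan for the maximum value.
Maximum arity = 6.

6


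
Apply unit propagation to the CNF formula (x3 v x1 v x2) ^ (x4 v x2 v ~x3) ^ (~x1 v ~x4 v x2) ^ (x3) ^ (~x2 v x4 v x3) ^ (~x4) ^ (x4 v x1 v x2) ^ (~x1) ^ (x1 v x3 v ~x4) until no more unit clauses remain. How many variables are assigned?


Unit propagation repeatedly assigns the literal in any unit clause, then simplifies.
Assignments in order: x3 = T, x4 = F, x2 = T, x1 = F.
No further unit clauses remain.
Total variables assigned = 4.

4


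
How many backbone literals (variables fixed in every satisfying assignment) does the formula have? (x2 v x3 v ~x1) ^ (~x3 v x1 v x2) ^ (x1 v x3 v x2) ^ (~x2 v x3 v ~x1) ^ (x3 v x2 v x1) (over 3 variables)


Find all satisfying assignments: 4 model(s).
Check which variables have the same value in every model.
No variable is fixed across all models.
Backbone size = 0.

0


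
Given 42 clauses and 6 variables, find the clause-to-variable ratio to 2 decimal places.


Clause-to-variable ratio = clauses / variables.
42 / 6 = 7.0.

7.0


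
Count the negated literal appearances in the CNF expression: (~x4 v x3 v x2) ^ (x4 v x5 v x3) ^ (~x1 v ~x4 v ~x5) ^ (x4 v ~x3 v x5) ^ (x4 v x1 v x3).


Scan each clause for negated literals.
Clause 1: 1 negative; Clause 2: 0 negative; Clause 3: 3 negative; Clause 4: 1 negative; Clause 5: 0 negative.
Total negative literal occurrences = 5.

5


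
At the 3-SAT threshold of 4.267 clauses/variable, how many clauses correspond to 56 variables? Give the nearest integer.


The 3-SAT phase transition occurs at approximately 4.267 clauses per variable.
m = 4.267 * 56 = 238.952.
Rounded to nearest integer: 239.

239


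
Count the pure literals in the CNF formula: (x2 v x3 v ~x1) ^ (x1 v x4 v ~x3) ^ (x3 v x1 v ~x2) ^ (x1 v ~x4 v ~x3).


A pure literal appears in only one polarity across all clauses.
No pure literals found.
Count = 0.

0


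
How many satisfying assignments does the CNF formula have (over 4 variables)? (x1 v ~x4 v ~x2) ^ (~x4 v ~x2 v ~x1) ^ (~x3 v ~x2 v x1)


Enumerate all 16 truth assignments over 4 variables.
Test each against every clause.
Satisfying assignments found: 11.

11


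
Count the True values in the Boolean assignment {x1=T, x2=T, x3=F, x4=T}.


The weight is the number of variables assigned True.
True variables: x1, x2, x4.
Weight = 3.

3


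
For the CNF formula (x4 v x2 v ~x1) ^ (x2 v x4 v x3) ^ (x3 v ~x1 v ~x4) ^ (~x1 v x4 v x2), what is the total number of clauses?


Each group enclosed in parentheses joined by ^ is one clause.
Counting the conjuncts: 4 clauses.

4


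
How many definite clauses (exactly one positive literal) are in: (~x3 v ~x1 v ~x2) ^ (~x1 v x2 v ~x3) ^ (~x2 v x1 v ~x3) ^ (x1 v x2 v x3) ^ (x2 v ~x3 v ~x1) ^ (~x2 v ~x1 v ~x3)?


A definite clause has exactly one positive literal.
Clause 1: 0 positive -> not definite
Clause 2: 1 positive -> definite
Clause 3: 1 positive -> definite
Clause 4: 3 positive -> not definite
Clause 5: 1 positive -> definite
Clause 6: 0 positive -> not definite
Definite clause count = 3.

3


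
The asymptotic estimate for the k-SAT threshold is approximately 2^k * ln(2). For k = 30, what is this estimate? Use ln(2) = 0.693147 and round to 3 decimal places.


Using the asymptotic formula: threshold ~ 2^k * ln(2).
2^30 = 1073741824.
1073741824 * 0.693147 = 744260924.08.

744260924.08


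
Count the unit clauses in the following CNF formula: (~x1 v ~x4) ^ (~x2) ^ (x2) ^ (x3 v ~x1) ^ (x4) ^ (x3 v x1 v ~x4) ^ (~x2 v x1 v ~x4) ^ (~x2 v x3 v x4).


A unit clause contains exactly one literal.
Unit clauses found: (~x2), (x2), (x4).
Count = 3.

3


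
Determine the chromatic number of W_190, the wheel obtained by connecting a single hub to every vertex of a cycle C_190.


W_190 consists of the cycle C_190 together with a hub vertex adjacent to every cycle vertex.
The cycle C_190 needs 2 colors (even cycle -> 2).
The hub is adjacent to every cycle vertex, so it must receive a new color distinct from all of them.
Chromatic number = 2 + 1 = 3.

3


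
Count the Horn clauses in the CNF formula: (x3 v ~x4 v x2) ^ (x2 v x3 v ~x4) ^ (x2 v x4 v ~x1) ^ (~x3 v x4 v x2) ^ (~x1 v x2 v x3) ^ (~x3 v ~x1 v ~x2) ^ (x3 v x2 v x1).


A Horn clause has at most one positive literal.
Clause 1: 2 positive lit(s) -> not Horn
Clause 2: 2 positive lit(s) -> not Horn
Clause 3: 2 positive lit(s) -> not Horn
Clause 4: 2 positive lit(s) -> not Horn
Clause 5: 2 positive lit(s) -> not Horn
Clause 6: 0 positive lit(s) -> Horn
Clause 7: 3 positive lit(s) -> not Horn
Total Horn clauses = 1.

1


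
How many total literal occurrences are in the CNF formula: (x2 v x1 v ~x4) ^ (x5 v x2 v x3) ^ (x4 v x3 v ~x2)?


Clause lengths: 3, 3, 3.
Sum = 3 + 3 + 3 = 9.

9


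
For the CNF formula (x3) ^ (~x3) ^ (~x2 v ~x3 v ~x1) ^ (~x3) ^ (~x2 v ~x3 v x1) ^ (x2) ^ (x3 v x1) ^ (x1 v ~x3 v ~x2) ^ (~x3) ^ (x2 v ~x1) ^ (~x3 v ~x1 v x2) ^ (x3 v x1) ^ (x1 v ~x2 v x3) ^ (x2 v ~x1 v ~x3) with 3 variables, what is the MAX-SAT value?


Enumerate all 8 truth assignments.
For each, count how many of the 14 clauses are satisfied.
The formula is not fully satisfiable, so the maximum is below 14.
Maximum simultaneously satisfiable clauses = 13.

13


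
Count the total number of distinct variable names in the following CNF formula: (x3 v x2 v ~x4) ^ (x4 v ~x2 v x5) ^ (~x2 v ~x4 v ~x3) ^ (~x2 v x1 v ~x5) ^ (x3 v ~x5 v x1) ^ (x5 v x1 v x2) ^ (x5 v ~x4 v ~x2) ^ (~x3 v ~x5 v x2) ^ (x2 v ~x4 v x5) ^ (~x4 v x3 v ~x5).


Identify each distinct variable in the formula.
Variables found: x1, x2, x3, x4, x5.
Total distinct variables = 5.

5


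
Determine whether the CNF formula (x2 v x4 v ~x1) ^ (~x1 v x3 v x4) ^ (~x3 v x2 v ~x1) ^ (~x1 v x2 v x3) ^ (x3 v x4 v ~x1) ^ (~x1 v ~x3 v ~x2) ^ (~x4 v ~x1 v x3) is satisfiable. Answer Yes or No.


Check all 16 possible truth assignments.
Number of satisfying assignments found: 8.
The formula is satisfiable.

Yes


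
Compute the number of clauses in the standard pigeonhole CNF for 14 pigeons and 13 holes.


The PHP encoding has two parts:
1) At-least-one-hole clauses: 14 (one per pigeon, each with 13 literals).
2) At-most-one-pigeon-per-hole clauses: 13 holes * C(14,2) = 13 * 91 = 1183.
Total clauses = 14 + 1183 = 1197.

1197


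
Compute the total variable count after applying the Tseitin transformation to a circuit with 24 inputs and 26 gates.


The Tseitin transformation introduces one auxiliary variable per gate.
Total variables = inputs + gates = 24 + 26 = 50.

50


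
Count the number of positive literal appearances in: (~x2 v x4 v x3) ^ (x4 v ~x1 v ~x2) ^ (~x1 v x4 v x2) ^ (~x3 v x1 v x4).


Scan each clause for unnegated literals.
Clause 1: 2 positive; Clause 2: 1 positive; Clause 3: 2 positive; Clause 4: 2 positive.
Total positive literal occurrences = 7.

7


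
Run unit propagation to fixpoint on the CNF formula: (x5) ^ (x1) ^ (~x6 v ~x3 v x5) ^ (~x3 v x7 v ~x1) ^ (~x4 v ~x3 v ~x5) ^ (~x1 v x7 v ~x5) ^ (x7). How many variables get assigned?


Unit propagation repeatedly assigns the literal in any unit clause, then simplifies.
Assignments in order: x5 = T, x1 = T, x7 = T.
No further unit clauses remain.
Total variables assigned = 3.

3


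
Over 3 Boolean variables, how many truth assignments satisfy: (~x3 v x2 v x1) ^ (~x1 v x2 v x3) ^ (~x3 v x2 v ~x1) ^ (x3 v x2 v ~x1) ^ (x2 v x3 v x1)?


Enumerate all 8 truth assignments over 3 variables.
Test each against every clause.
Satisfying assignments found: 4.

4


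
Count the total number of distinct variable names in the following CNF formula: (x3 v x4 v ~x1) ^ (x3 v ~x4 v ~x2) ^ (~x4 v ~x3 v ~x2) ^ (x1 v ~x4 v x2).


Identify each distinct variable in the formula.
Variables found: x1, x2, x3, x4.
Total distinct variables = 4.

4


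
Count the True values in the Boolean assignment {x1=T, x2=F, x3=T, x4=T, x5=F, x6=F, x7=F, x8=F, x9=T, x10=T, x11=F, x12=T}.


The weight is the number of variables assigned True.
True variables: x1, x3, x4, x9, x10, x12.
Weight = 6.

6


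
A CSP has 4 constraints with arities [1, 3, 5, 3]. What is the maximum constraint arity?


The arities are: 1, 3, 5, 3.
Scan for the maximum value.
Maximum arity = 5.

5


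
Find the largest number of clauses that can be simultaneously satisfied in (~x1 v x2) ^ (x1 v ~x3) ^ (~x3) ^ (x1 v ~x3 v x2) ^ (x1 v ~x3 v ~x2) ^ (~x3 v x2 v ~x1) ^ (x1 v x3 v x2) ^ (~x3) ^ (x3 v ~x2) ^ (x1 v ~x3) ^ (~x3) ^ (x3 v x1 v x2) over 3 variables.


Enumerate all 8 truth assignments.
For each, count how many of the 12 clauses are satisfied.
The formula is not fully satisfiable, so the maximum is below 12.
Maximum simultaneously satisfiable clauses = 11.

11


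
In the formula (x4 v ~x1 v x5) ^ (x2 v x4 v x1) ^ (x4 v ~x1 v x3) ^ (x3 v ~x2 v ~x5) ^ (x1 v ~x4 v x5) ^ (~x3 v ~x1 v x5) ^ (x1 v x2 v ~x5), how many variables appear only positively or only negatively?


A pure literal appears in only one polarity across all clauses.
No pure literals found.
Count = 0.

0


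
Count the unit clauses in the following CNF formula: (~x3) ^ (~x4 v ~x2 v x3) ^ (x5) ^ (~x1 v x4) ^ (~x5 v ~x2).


A unit clause contains exactly one literal.
Unit clauses found: (~x3), (x5).
Count = 2.

2


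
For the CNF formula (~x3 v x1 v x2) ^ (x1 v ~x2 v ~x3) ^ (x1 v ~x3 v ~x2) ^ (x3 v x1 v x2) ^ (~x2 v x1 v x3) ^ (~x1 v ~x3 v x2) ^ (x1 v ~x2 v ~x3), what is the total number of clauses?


Each group enclosed in parentheses joined by ^ is one clause.
Counting the conjuncts: 7 clauses.

7


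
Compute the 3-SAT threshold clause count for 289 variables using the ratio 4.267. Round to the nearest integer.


The 3-SAT phase transition occurs at approximately 4.267 clauses per variable.
m = 4.267 * 289 = 1233.163.
Rounded to nearest integer: 1233.

1233


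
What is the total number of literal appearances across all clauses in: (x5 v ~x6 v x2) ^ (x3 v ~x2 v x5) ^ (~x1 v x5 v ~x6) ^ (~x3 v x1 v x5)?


Clause lengths: 3, 3, 3, 3.
Sum = 3 + 3 + 3 + 3 = 12.

12


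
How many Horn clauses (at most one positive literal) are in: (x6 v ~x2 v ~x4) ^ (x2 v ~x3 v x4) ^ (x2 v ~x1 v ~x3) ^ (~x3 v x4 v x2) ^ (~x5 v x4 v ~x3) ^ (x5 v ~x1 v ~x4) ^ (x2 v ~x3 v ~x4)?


A Horn clause has at most one positive literal.
Clause 1: 1 positive lit(s) -> Horn
Clause 2: 2 positive lit(s) -> not Horn
Clause 3: 1 positive lit(s) -> Horn
Clause 4: 2 positive lit(s) -> not Horn
Clause 5: 1 positive lit(s) -> Horn
Clause 6: 1 positive lit(s) -> Horn
Clause 7: 1 positive lit(s) -> Horn
Total Horn clauses = 5.

5


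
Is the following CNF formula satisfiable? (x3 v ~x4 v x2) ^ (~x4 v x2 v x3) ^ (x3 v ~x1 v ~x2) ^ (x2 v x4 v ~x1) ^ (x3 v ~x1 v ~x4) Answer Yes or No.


Check all 16 possible truth assignments.
Number of satisfying assignments found: 10.
The formula is satisfiable.

Yes


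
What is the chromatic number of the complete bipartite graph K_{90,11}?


K_{90,11} is bipartite by definition: the two parts are independent sets, with every edge crossing between them.
Color all vertices in one part with color 1 and all vertices in the other part with color 2.
Since the graph has at least one edge, one color does not suffice.
Chromatic number = 2.

2


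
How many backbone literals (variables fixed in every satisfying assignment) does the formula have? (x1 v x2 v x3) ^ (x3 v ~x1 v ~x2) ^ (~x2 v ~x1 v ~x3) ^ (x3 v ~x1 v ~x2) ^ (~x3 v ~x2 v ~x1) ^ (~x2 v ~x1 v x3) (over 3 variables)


Find all satisfying assignments: 5 model(s).
Check which variables have the same value in every model.
No variable is fixed across all models.
Backbone size = 0.

0


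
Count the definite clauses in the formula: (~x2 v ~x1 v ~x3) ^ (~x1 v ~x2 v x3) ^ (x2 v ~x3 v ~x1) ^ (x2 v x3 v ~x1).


A definite clause has exactly one positive literal.
Clause 1: 0 positive -> not definite
Clause 2: 1 positive -> definite
Clause 3: 1 positive -> definite
Clause 4: 2 positive -> not definite
Definite clause count = 2.

2


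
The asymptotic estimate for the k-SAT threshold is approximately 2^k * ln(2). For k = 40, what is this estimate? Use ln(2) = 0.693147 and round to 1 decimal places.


Using the asymptotic formula: threshold ~ 2^k * ln(2).
2^40 = 1099511627776.
1099511627776 * 0.693147 = 762123186258.1.

762123186258.1


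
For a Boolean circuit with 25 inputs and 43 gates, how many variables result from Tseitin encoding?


The Tseitin transformation introduces one auxiliary variable per gate.
Total variables = inputs + gates = 25 + 43 = 68.

68


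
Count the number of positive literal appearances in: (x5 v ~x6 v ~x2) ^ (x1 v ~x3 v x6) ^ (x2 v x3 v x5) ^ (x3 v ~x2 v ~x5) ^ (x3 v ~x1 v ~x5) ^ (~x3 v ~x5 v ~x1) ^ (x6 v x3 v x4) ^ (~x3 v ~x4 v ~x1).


Scan each clause for unnegated literals.
Clause 1: 1 positive; Clause 2: 2 positive; Clause 3: 3 positive; Clause 4: 1 positive; Clause 5: 1 positive; Clause 6: 0 positive; Clause 7: 3 positive; Clause 8: 0 positive.
Total positive literal occurrences = 11.

11


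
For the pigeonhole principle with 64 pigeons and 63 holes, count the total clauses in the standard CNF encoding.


The PHP encoding has two parts:
1) At-least-one-hole clauses: 64 (one per pigeon, each with 63 literals).
2) At-most-one-pigeon-per-hole clauses: 63 holes * C(64,2) = 63 * 2016 = 127008.
Total clauses = 64 + 127008 = 127072.

127072


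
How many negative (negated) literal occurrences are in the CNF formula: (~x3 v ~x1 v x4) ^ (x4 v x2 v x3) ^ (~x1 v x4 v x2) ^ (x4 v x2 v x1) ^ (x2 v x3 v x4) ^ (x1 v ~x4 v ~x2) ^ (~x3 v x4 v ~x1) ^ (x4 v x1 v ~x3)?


Scan each clause for negated literals.
Clause 1: 2 negative; Clause 2: 0 negative; Clause 3: 1 negative; Clause 4: 0 negative; Clause 5: 0 negative; Clause 6: 2 negative; Clause 7: 2 negative; Clause 8: 1 negative.
Total negative literal occurrences = 8.

8


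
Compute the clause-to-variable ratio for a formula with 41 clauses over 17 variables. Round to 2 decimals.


Clause-to-variable ratio = clauses / variables.
41 / 17 = 2.41.

2.41


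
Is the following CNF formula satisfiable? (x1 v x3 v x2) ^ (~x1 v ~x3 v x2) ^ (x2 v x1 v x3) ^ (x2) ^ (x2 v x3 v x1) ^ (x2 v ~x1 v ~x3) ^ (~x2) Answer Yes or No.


Check all 8 possible truth assignments.
Number of satisfying assignments found: 0.
The formula is unsatisfiable.

No


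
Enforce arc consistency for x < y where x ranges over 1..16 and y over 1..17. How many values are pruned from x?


For the constraint x < y, x needs a supporting value in y's domain.
x can be at most 16 (one less than y's maximum).
Valid x values from domain: 16 out of 16.
Pruned = 16 - 16 = 0.

0


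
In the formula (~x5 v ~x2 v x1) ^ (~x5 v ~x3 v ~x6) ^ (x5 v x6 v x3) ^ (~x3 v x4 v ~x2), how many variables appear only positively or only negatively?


A pure literal appears in only one polarity across all clauses.
Pure literals: x1 (positive only), x2 (negative only), x4 (positive only).
Count = 3.

3


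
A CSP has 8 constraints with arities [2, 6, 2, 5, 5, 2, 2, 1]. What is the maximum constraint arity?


The arities are: 2, 6, 2, 5, 5, 2, 2, 1.
Scan for the maximum value.
Maximum arity = 6.

6


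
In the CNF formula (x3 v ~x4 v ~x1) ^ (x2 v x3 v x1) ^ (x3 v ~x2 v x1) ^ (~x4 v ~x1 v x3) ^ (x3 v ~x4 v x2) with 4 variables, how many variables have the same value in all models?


Find all satisfying assignments: 10 model(s).
Check which variables have the same value in every model.
No variable is fixed across all models.
Backbone size = 0.

0


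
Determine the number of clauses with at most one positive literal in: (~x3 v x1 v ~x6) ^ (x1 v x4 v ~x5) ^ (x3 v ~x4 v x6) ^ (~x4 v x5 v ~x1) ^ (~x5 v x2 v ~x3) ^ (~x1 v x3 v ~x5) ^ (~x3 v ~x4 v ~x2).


A Horn clause has at most one positive literal.
Clause 1: 1 positive lit(s) -> Horn
Clause 2: 2 positive lit(s) -> not Horn
Clause 3: 2 positive lit(s) -> not Horn
Clause 4: 1 positive lit(s) -> Horn
Clause 5: 1 positive lit(s) -> Horn
Clause 6: 1 positive lit(s) -> Horn
Clause 7: 0 positive lit(s) -> Horn
Total Horn clauses = 5.

5


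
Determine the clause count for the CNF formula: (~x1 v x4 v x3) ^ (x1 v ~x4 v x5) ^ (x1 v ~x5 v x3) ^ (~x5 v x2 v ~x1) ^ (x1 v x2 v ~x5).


Each group enclosed in parentheses joined by ^ is one clause.
Counting the conjuncts: 5 clauses.

5


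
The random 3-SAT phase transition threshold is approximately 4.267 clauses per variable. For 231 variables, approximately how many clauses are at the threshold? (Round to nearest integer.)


The 3-SAT phase transition occurs at approximately 4.267 clauses per variable.
m = 4.267 * 231 = 985.677.
Rounded to nearest integer: 986.

986


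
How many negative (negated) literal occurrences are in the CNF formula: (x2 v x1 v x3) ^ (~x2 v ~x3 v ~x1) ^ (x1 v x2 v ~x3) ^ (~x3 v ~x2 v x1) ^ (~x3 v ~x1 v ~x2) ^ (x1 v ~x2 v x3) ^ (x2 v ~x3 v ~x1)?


Scan each clause for negated literals.
Clause 1: 0 negative; Clause 2: 3 negative; Clause 3: 1 negative; Clause 4: 2 negative; Clause 5: 3 negative; Clause 6: 1 negative; Clause 7: 2 negative.
Total negative literal occurrences = 12.

12


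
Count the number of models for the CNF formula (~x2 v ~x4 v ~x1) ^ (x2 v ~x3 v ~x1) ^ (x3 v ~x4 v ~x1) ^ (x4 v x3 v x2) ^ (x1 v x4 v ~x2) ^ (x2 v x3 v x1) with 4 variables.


Enumerate all 16 truth assignments over 4 variables.
Test each against every clause.
Satisfying assignments found: 6.

6


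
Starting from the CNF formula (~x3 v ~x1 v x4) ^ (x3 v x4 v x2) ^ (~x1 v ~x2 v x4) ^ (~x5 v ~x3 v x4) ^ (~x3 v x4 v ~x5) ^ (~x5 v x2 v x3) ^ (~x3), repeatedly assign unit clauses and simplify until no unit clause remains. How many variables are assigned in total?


Unit propagation repeatedly assigns the literal in any unit clause, then simplifies.
Assignments in order: x3 = F.
No further unit clauses remain.
Total variables assigned = 1.

1


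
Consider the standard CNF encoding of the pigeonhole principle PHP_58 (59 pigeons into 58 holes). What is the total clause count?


The PHP encoding has two parts:
1) At-least-one-hole clauses: 59 (one per pigeon, each with 58 literals).
2) At-most-one-pigeon-per-hole clauses: 58 holes * C(59,2) = 58 * 1711 = 99238.
Total clauses = 59 + 99238 = 99297.

99297


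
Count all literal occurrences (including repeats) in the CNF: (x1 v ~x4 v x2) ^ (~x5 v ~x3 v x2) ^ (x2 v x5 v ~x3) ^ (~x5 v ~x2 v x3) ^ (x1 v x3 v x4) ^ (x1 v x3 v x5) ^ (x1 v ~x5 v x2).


Clause lengths: 3, 3, 3, 3, 3, 3, 3.
Sum = 3 + 3 + 3 + 3 + 3 + 3 + 3 = 21.

21


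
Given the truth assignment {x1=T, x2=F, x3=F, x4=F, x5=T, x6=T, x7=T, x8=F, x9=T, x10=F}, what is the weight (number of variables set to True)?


The weight is the number of variables assigned True.
True variables: x1, x5, x6, x7, x9.
Weight = 5.

5


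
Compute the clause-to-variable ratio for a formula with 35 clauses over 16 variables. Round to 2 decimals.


Clause-to-variable ratio = clauses / variables.
35 / 16 = 2.19.

2.19


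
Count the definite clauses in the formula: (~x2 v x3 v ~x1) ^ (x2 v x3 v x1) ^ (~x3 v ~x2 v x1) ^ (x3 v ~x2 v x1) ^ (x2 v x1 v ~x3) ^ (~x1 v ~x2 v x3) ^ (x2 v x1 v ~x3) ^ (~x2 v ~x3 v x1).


A definite clause has exactly one positive literal.
Clause 1: 1 positive -> definite
Clause 2: 3 positive -> not definite
Clause 3: 1 positive -> definite
Clause 4: 2 positive -> not definite
Clause 5: 2 positive -> not definite
Clause 6: 1 positive -> definite
Clause 7: 2 positive -> not definite
Clause 8: 1 positive -> definite
Definite clause count = 4.

4


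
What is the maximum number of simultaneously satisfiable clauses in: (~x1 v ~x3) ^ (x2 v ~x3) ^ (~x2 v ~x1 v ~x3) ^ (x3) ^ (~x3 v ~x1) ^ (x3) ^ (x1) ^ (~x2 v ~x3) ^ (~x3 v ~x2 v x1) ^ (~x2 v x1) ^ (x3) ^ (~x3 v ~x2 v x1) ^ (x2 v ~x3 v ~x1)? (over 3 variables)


Enumerate all 8 truth assignments.
For each, count how many of the 13 clauses are satisfied.
The formula is not fully satisfiable, so the maximum is below 13.
Maximum simultaneously satisfiable clauses = 11.

11


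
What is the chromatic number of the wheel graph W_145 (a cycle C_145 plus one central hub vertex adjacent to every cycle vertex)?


W_145 consists of the cycle C_145 together with a hub vertex adjacent to every cycle vertex.
The cycle C_145 needs 3 colors (odd cycle -> 3).
The hub is adjacent to every cycle vertex, so it must receive a new color distinct from all of them.
Chromatic number = 3 + 1 = 4.

4


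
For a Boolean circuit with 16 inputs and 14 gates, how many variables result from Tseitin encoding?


The Tseitin transformation introduces one auxiliary variable per gate.
Total variables = inputs + gates = 16 + 14 = 30.

30


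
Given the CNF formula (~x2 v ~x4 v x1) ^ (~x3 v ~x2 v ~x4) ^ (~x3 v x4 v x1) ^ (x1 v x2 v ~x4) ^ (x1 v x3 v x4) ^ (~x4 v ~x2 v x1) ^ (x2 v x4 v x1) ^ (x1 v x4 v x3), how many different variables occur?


Identify each distinct variable in the formula.
Variables found: x1, x2, x3, x4.
Total distinct variables = 4.

4


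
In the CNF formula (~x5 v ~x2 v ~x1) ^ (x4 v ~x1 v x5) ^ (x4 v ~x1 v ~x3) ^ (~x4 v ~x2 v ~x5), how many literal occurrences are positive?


Scan each clause for unnegated literals.
Clause 1: 0 positive; Clause 2: 2 positive; Clause 3: 1 positive; Clause 4: 0 positive.
Total positive literal occurrences = 3.

3


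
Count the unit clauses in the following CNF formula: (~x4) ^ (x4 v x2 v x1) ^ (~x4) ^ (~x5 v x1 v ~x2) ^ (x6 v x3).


A unit clause contains exactly one literal.
Unit clauses found: (~x4), (~x4).
Count = 2.

2


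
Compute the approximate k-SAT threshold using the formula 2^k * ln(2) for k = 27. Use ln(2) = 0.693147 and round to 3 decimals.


Using the asymptotic formula: threshold ~ 2^k * ln(2).
2^27 = 134217728.
134217728 * 0.693147 = 93032615.51.

93032615.51


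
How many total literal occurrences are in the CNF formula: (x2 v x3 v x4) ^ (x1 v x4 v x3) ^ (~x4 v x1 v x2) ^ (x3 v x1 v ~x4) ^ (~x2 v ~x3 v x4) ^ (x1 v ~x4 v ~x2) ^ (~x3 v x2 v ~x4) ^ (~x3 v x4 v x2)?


Clause lengths: 3, 3, 3, 3, 3, 3, 3, 3.
Sum = 3 + 3 + 3 + 3 + 3 + 3 + 3 + 3 = 24.

24


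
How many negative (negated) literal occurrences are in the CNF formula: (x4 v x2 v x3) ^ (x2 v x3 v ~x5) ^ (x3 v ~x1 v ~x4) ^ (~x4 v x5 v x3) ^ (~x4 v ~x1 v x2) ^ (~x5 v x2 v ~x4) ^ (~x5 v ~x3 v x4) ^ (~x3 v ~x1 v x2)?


Scan each clause for negated literals.
Clause 1: 0 negative; Clause 2: 1 negative; Clause 3: 2 negative; Clause 4: 1 negative; Clause 5: 2 negative; Clause 6: 2 negative; Clause 7: 2 negative; Clause 8: 2 negative.
Total negative literal occurrences = 12.

12


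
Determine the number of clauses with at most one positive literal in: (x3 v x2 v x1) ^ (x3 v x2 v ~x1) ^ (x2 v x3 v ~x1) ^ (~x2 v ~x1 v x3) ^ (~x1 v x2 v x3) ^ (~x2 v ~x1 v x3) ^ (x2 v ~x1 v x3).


A Horn clause has at most one positive literal.
Clause 1: 3 positive lit(s) -> not Horn
Clause 2: 2 positive lit(s) -> not Horn
Clause 3: 2 positive lit(s) -> not Horn
Clause 4: 1 positive lit(s) -> Horn
Clause 5: 2 positive lit(s) -> not Horn
Clause 6: 1 positive lit(s) -> Horn
Clause 7: 2 positive lit(s) -> not Horn
Total Horn clauses = 2.

2


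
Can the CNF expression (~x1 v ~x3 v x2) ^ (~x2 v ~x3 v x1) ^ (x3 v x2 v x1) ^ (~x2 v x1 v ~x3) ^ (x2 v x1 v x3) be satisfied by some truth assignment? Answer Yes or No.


Check all 8 possible truth assignments.
Number of satisfying assignments found: 5.
The formula is satisfiable.

Yes


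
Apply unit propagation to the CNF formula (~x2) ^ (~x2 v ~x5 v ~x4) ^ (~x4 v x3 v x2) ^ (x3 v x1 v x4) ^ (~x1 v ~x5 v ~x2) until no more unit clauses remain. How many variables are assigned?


Unit propagation repeatedly assigns the literal in any unit clause, then simplifies.
Assignments in order: x2 = F.
No further unit clauses remain.
Total variables assigned = 1.

1


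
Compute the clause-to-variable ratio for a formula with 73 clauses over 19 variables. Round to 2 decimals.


Clause-to-variable ratio = clauses / variables.
73 / 19 = 3.84.

3.84


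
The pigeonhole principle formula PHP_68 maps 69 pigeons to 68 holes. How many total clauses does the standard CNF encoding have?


The PHP encoding has two parts:
1) At-least-one-hole clauses: 69 (one per pigeon, each with 68 literals).
2) At-most-one-pigeon-per-hole clauses: 68 holes * C(69,2) = 68 * 2346 = 159528.
Total clauses = 69 + 159528 = 159597.

159597


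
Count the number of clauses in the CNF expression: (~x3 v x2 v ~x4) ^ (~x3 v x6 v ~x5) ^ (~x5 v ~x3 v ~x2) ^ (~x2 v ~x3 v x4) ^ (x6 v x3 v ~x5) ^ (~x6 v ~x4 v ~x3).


Each group enclosed in parentheses joined by ^ is one clause.
Counting the conjuncts: 6 clauses.

6


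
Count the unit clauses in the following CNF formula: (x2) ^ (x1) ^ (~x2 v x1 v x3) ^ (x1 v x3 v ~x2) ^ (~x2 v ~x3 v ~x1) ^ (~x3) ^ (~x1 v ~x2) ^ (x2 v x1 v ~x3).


A unit clause contains exactly one literal.
Unit clauses found: (x2), (x1), (~x3).
Count = 3.

3


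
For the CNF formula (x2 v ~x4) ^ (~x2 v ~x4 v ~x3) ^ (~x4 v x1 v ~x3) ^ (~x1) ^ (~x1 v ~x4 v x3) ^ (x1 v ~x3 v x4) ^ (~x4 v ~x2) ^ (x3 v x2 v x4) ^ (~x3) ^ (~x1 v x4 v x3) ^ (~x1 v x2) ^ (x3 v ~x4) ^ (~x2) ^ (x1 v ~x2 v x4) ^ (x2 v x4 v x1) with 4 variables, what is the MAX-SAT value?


Enumerate all 16 truth assignments.
For each, count how many of the 15 clauses are satisfied.
The formula is not fully satisfiable, so the maximum is below 15.
Maximum simultaneously satisfiable clauses = 13.

13


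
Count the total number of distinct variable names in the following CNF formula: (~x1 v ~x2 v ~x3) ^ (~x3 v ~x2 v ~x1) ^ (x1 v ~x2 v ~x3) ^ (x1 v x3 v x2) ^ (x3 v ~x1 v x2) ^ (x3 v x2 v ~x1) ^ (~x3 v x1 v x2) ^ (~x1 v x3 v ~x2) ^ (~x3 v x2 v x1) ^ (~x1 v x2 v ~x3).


Identify each distinct variable in the formula.
Variables found: x1, x2, x3.
Total distinct variables = 3.

3


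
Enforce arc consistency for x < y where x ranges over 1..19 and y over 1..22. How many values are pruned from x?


For the constraint x < y, x needs a supporting value in y's domain.
x can be at most 21 (one less than y's maximum).
Valid x values from domain: 19 out of 19.
Pruned = 19 - 19 = 0.

0


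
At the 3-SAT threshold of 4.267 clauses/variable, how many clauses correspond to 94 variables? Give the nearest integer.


The 3-SAT phase transition occurs at approximately 4.267 clauses per variable.
m = 4.267 * 94 = 401.098.
Rounded to nearest integer: 401.

401


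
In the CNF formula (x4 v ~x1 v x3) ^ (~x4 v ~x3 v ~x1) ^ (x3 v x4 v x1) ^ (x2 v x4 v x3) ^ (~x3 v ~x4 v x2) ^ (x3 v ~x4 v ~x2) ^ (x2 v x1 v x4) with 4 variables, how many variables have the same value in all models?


Find all satisfying assignments: 6 model(s).
Check which variables have the same value in every model.
No variable is fixed across all models.
Backbone size = 0.

0


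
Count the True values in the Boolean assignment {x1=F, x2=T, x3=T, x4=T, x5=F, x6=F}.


The weight is the number of variables assigned True.
True variables: x2, x3, x4.
Weight = 3.

3


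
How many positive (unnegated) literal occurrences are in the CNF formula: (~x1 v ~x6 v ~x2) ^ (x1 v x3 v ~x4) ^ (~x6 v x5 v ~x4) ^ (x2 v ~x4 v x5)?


Scan each clause for unnegated literals.
Clause 1: 0 positive; Clause 2: 2 positive; Clause 3: 1 positive; Clause 4: 2 positive.
Total positive literal occurrences = 5.

5


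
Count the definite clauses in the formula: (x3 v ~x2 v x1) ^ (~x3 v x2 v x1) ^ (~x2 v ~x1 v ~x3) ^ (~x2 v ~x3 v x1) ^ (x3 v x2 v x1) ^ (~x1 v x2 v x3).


A definite clause has exactly one positive literal.
Clause 1: 2 positive -> not definite
Clause 2: 2 positive -> not definite
Clause 3: 0 positive -> not definite
Clause 4: 1 positive -> definite
Clause 5: 3 positive -> not definite
Clause 6: 2 positive -> not definite
Definite clause count = 1.

1


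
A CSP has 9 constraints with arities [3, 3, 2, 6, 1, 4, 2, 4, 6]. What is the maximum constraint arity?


The arities are: 3, 3, 2, 6, 1, 4, 2, 4, 6.
Scan for the maximum value.
Maximum arity = 6.

6


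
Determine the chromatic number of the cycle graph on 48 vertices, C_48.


A cycle on an even number of vertices is bipartite: alternate two colors around the cycle.
Since 48 is even, two colors suffice, and at least two are needed because the graph has edges.
Chromatic number = 2.

2


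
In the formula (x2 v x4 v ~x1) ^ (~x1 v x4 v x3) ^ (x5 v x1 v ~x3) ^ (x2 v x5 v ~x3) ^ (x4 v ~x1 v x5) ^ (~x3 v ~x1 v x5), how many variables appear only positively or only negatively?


A pure literal appears in only one polarity across all clauses.
Pure literals: x2 (positive only), x4 (positive only), x5 (positive only).
Count = 3.

3


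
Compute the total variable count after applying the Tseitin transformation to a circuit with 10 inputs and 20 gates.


The Tseitin transformation introduces one auxiliary variable per gate.
Total variables = inputs + gates = 10 + 20 = 30.

30


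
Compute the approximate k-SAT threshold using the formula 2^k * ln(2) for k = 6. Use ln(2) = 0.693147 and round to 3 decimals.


Using the asymptotic formula: threshold ~ 2^k * ln(2).
2^6 = 64.
64 * 0.693147 = 44.361.

44.361


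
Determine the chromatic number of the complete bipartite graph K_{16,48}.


K_{16,48} is bipartite by definition: the two parts are independent sets, with every edge crossing between them.
Color all vertices in one part with color 1 and all vertices in the other part with color 2.
Since the graph has at least one edge, one color does not suffice.
Chromatic number = 2.

2


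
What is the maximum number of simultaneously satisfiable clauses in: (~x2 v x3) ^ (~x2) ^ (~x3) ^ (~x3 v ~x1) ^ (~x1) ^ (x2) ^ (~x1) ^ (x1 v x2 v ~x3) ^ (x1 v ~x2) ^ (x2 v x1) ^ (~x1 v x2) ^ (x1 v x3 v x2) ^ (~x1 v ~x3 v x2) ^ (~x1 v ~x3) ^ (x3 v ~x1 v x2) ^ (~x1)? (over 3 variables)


Enumerate all 8 truth assignments.
For each, count how many of the 16 clauses are satisfied.
The formula is not fully satisfiable, so the maximum is below 16.
Maximum simultaneously satisfiable clauses = 13.

13


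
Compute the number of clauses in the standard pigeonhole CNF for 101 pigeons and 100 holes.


The PHP encoding has two parts:
1) At-least-one-hole clauses: 101 (one per pigeon, each with 100 literals).
2) At-most-one-pigeon-per-hole clauses: 100 holes * C(101,2) = 100 * 5050 = 505000.
Total clauses = 101 + 505000 = 505101.

505101


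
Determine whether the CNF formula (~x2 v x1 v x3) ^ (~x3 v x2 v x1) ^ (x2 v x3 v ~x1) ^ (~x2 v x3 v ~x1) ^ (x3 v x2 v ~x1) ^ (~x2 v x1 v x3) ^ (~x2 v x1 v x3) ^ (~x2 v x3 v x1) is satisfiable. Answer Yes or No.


Check all 8 possible truth assignments.
Number of satisfying assignments found: 4.
The formula is satisfiable.

Yes


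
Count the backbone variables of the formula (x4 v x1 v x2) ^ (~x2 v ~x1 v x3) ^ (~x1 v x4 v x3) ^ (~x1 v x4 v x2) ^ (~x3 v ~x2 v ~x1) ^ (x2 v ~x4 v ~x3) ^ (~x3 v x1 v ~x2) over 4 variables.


Find all satisfying assignments: 4 model(s).
Check which variables have the same value in every model.
Fixed variables: x3=F.
Backbone size = 1.

1


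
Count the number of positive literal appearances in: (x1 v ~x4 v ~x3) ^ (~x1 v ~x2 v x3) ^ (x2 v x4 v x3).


Scan each clause for unnegated literals.
Clause 1: 1 positive; Clause 2: 1 positive; Clause 3: 3 positive.
Total positive literal occurrences = 5.

5


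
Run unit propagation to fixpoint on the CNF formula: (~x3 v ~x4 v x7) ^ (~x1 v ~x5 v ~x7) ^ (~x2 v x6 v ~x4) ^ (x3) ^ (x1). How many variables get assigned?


Unit propagation repeatedly assigns the literal in any unit clause, then simplifies.
Assignments in order: x3 = T, x1 = T.
No further unit clauses remain.
Total variables assigned = 2.

2


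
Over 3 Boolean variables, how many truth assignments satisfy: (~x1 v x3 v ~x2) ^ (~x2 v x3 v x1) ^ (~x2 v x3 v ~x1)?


Enumerate all 8 truth assignments over 3 variables.
Test each against every clause.
Satisfying assignments found: 6.

6


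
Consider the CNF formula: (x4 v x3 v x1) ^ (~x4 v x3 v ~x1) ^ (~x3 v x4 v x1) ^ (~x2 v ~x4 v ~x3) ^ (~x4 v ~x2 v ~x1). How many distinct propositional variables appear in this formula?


Identify each distinct variable in the formula.
Variables found: x1, x2, x3, x4.
Total distinct variables = 4.

4


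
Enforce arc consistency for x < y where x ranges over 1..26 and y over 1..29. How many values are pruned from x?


For the constraint x < y, x needs a supporting value in y's domain.
x can be at most 28 (one less than y's maximum).
Valid x values from domain: 26 out of 26.
Pruned = 26 - 26 = 0.

0


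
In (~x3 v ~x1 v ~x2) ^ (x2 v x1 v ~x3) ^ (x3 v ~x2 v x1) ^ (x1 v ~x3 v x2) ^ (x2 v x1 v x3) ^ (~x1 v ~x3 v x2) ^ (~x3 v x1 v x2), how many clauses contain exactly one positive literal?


A definite clause has exactly one positive literal.
Clause 1: 0 positive -> not definite
Clause 2: 2 positive -> not definite
Clause 3: 2 positive -> not definite
Clause 4: 2 positive -> not definite
Clause 5: 3 positive -> not definite
Clause 6: 1 positive -> definite
Clause 7: 2 positive -> not definite
Definite clause count = 1.

1


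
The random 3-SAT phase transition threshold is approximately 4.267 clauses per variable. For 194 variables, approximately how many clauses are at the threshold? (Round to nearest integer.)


The 3-SAT phase transition occurs at approximately 4.267 clauses per variable.
m = 4.267 * 194 = 827.798.
Rounded to nearest integer: 828.

828


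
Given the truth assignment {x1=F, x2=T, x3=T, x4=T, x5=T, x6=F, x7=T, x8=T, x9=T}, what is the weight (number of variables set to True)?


The weight is the number of variables assigned True.
True variables: x2, x3, x4, x5, x7, x8, x9.
Weight = 7.

7


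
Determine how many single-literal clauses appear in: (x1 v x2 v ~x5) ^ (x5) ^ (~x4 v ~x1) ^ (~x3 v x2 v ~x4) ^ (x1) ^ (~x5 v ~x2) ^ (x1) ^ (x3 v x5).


A unit clause contains exactly one literal.
Unit clauses found: (x5), (x1), (x1).
Count = 3.

3


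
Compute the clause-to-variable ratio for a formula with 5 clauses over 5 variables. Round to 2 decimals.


Clause-to-variable ratio = clauses / variables.
5 / 5 = 1.0.

1.0


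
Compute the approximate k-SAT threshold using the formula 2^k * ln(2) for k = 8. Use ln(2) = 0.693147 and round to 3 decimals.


Using the asymptotic formula: threshold ~ 2^k * ln(2).
2^8 = 256.
256 * 0.693147 = 177.446.

177.446


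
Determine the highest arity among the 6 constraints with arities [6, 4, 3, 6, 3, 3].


The arities are: 6, 4, 3, 6, 3, 3.
Scan for the maximum value.
Maximum arity = 6.

6


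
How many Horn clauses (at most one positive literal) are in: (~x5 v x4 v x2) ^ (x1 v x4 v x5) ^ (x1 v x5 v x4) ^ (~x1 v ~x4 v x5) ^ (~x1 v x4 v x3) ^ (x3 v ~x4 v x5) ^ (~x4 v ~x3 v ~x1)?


A Horn clause has at most one positive literal.
Clause 1: 2 positive lit(s) -> not Horn
Clause 2: 3 positive lit(s) -> not Horn
Clause 3: 3 positive lit(s) -> not Horn
Clause 4: 1 positive lit(s) -> Horn
Clause 5: 2 positive lit(s) -> not Horn
Clause 6: 2 positive lit(s) -> not Horn
Clause 7: 0 positive lit(s) -> Horn
Total Horn clauses = 2.

2


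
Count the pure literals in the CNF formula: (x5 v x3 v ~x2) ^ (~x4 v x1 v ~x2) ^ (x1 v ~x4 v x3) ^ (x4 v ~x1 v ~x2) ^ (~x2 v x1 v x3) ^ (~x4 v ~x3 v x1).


A pure literal appears in only one polarity across all clauses.
Pure literals: x2 (negative only), x5 (positive only).
Count = 2.

2


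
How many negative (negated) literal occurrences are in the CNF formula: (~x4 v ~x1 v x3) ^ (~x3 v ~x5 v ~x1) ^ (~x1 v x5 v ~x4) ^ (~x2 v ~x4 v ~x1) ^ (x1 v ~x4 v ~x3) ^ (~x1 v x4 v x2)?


Scan each clause for negated literals.
Clause 1: 2 negative; Clause 2: 3 negative; Clause 3: 2 negative; Clause 4: 3 negative; Clause 5: 2 negative; Clause 6: 1 negative.
Total negative literal occurrences = 13.

13


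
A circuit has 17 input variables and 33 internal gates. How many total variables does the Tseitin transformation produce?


The Tseitin transformation introduces one auxiliary variable per gate.
Total variables = inputs + gates = 17 + 33 = 50.

50


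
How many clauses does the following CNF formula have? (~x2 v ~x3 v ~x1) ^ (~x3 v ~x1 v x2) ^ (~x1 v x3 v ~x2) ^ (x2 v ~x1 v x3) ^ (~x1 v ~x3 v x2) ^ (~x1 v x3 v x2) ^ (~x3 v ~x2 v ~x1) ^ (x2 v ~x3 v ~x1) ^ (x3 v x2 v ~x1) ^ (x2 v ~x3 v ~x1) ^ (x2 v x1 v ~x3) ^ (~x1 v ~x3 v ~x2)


Each group enclosed in parentheses joined by ^ is one clause.
Counting the conjuncts: 12 clauses.

12
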